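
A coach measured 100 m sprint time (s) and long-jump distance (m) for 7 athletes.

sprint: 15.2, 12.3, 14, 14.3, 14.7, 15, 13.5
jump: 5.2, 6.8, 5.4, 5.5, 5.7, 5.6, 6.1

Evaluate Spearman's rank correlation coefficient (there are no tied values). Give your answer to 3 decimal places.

Rank sprint: 7, 1, 3, 4, 5, 6, 2
Rank jump: 1, 7, 2, 3, 5, 4, 6
d = rank(sprint) − rank(jump): 6, -6, 1, 1, 0, 2, -4; Σd² = 94
ρ = 1 − 6Σd² / [n(n²−1)] = 1 − 6×94 / (7×48) = 1 − 564/336 ≈ -0.679

-0.679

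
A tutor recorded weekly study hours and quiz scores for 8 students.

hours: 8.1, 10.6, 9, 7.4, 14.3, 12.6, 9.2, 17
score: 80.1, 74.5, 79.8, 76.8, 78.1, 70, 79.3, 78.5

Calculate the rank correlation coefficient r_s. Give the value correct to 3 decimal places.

Rank hours: 2, 5, 3, 1, 7, 6, 4, 8
Rank score: 8, 2, 7, 3, 4, 1, 6, 5
d = rank(hours) − rank(score): -6, 3, -4, -2, 3, 5, -2, 3; Σd² = 112
ρ = 1 − 6Σd² / [n(n²−1)] = 1 − 6×112 / (8×63) = 1 − 672/504 ≈ -0.333

-0.333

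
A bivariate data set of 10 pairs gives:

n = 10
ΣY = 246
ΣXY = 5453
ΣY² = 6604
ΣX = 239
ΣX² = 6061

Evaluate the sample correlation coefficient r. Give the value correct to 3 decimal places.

r = (nΣXY − ΣXΣY) / √[(nΣX² − (ΣX)²)(nΣY² − (ΣY)²)]
Numerator: 10×5453 − 239×246 = -4264
Denominator: √[(60610 − 57121)(66040 − 60516)] = √[3489 × 5524] = 4390.1294
r = -4264 / 4390.1294 ≈ -0.971

-0.971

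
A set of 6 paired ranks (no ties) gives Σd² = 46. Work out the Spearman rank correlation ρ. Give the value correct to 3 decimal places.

ρ = 1 − 6Σd² / [n(n²−1)] = 1 − 6×46 / (6×35)
  = 1 − 276/210 = 1 − 1.3143 ≈ -0.314

-0.314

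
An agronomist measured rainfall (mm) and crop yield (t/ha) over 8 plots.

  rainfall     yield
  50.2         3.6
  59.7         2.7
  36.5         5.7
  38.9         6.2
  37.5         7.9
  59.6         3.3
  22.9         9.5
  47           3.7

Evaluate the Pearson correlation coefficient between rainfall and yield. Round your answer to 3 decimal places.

-0.934

n = 8, Σx = 352.3, Σy = 42.6, Σx² = 16621.41, Σy² = 268.42, Σxy = 1675.52
nΣxy − ΣxΣy = 13404.16 − 15007.98 = -1603.82
nΣx² − (Σx)² = 132971.28 − 124115.29 = 8855.99; nΣy² − (Σy)² = 2147.36 − 1814.76 = 332.6
r = -1603.82 / √(8855.99 × 332.6) = -1603.82 / 1716.2466 ≈ -0.934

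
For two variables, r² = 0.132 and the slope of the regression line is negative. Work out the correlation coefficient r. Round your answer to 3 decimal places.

-0.363

|r| = √0.132 = 0.363
The association is negative, so r = −0.363.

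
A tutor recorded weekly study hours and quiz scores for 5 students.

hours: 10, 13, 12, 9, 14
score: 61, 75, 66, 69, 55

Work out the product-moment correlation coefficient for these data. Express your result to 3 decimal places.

-0.215

n = 5, Σx = 58, Σy = 326, Σx² = 690, Σy² = 21488, Σxy = 3768
nΣxy − ΣxΣy = 18840 − 18908 = -68
nΣx² − (Σx)² = 3450 − 3364 = 86; nΣy² − (Σy)² = 107440 − 106276 = 1164
r = -68 / √(86 × 1164) = -68 / 316.3922 ≈ -0.215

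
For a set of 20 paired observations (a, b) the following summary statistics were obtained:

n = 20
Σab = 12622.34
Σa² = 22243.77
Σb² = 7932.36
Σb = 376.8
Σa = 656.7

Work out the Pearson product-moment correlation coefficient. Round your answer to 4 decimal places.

r = (nΣab − ΣaΣb) / √[(nΣa² − (Σa)²)(nΣb² − (Σb)²)]
Numerator: 20×12622.34 − 656.7×376.8 = 5002.24
Denominator: √[(444875.4 − 431254.89)(158647.2 − 141978.24)] = √[13620.51 × 16668.96] = 15067.8378
r = 5002.24 / 15067.8378 ≈ 0.3320

0.3320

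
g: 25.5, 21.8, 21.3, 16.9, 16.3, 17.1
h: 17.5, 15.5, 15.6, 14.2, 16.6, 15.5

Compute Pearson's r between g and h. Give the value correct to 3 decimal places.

0.558

n = 6, Σg = 118.9, Σh = 94.9, Σg² = 2422.89, Σh² = 1507.31, Σgh = 1892.04
nΣgh − ΣgΣh = 11352.24 − 11283.61 = 68.63
nΣg² − (Σg)² = 14537.34 − 14137.21 = 400.13; nΣh² − (Σh)² = 9043.86 − 9006.01 = 37.85
r = 68.63 / √(400.13 × 37.85) = 68.63 / 123.0647 ≈ 0.558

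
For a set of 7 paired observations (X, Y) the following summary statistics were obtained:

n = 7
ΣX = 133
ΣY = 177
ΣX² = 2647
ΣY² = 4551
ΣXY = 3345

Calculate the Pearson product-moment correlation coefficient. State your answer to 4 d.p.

-0.1892

r = (nΣXY − ΣXΣY) / √[(nΣX² − (ΣX)²)(nΣY² − (ΣY)²)]
Numerator: 7×3345 − 133×177 = -126
Denominator: √[(18529 − 17689)(31857 − 31329)] = √[840 × 528] = 665.9730
r = -126 / 665.9730 ≈ -0.1892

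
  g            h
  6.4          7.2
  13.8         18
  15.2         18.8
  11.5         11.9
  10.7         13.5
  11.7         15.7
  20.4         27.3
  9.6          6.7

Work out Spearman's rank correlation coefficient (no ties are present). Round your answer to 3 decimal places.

Rank g: 1, 6, 7, 4, 3, 5, 8, 2
Rank h: 2, 6, 7, 3, 4, 5, 8, 1
d = rank(g) − rank(h): -1, 0, 0, 1, -1, 0, 0, 1; Σd² = 4
ρ = 1 − 6Σd² / [n(n²−1)] = 1 − 6×4 / (8×63) = 1 − 24/504 ≈ 0.952

0.952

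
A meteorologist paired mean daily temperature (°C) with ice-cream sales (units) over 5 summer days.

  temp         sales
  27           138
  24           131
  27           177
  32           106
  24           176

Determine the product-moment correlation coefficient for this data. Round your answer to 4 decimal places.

-0.6126

n = 5, Σx = 134, Σy = 728, Σx² = 3634, Σy² = 109746, Σxy = 19265
nΣxy − ΣxΣy = 96325 − 97552 = -1227
nΣx² − (Σx)² = 18170 − 17956 = 214; nΣy² − (Σy)² = 548730 − 529984 = 18746
r = -1227 / √(214 × 18746) = -1227 / 2002.9089 ≈ -0.6126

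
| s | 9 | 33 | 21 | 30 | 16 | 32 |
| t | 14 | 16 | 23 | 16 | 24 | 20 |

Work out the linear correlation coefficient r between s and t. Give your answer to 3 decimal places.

n = 6, Σs = 141, Σt = 113, Σs² = 3791, Σt² = 2213, Σst = 2641
nΣst − ΣsΣt = 15846 − 15933 = -87
nΣs² − (Σs)² = 22746 − 19881 = 2865; nΣt² − (Σt)² = 13278 − 12769 = 509
r = -87 / √(2865 × 509) = -87 / 1207.5947 ≈ -0.072

-0.072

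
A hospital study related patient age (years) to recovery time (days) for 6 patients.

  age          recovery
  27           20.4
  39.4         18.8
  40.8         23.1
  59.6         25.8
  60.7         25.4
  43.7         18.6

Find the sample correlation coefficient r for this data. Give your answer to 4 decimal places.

n = 6, Σx = 271.2, Σy = 132.1, Σx² = 13092.34, Σy² = 2959.97, Σxy = 6126.28
nΣxy − ΣxΣy = 36757.68 − 35825.52 = 932.16
nΣx² − (Σx)² = 78554.04 − 73549.44 = 5004.6; nΣy² − (Σy)² = 17759.82 − 17450.41 = 309.41
r = 932.16 / √(5004.6 × 309.41) = 932.16 / 1244.3767 ≈ 0.7491

0.7491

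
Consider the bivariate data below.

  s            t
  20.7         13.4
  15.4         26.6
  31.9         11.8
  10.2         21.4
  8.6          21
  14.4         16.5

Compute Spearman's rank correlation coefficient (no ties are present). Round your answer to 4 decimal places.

Rank s: 5, 4, 6, 2, 1, 3
Rank t: 2, 6, 1, 5, 4, 3
d = rank(s) − rank(t): 3, -2, 5, -3, -3, 0; Σd² = 56
ρ = 1 − 6Σd² / [n(n²−1)] = 1 − 6×56 / (6×35) = 1 − 336/210 ≈ -0.6000

-0.6000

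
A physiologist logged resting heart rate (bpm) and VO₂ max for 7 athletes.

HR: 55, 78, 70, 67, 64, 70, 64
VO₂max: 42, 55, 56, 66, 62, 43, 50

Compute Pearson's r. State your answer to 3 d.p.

n = 7, Σx = 468, Σy = 374, Σx² = 31590, Σy² = 20474, Σxy = 25120
nΣxy − ΣxΣy = 175840 − 175032 = 808
nΣx² − (Σx)² = 221130 − 219024 = 2106; nΣy² − (Σy)² = 143318 − 139876 = 3442
r = 808 / √(2106 × 3442) = 808 / 2692.3692 ≈ 0.300

0.300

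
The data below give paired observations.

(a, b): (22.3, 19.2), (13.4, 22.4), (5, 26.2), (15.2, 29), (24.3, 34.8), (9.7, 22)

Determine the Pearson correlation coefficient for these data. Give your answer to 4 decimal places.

n = 6, Σa = 89.9, Σb = 153.6, Σa² = 1617.47, Σb² = 4092.88, Σab = 2359.16
nΣab − ΣaΣb = 14154.96 − 13808.64 = 346.32
nΣa² − (Σa)² = 9704.82 − 8082.01 = 1622.81; nΣb² − (Σb)² = 24557.28 − 23592.96 = 964.32
r = 346.32 / √(1622.81 × 964.32) = 346.32 / 1250.9629 ≈ 0.2768

0.2768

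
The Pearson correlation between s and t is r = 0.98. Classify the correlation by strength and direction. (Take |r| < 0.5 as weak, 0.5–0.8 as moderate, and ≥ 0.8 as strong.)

r = 0.98 > 0 so the relationship is positive.
|r| = 0.98, which falls in the strong range.

strong positive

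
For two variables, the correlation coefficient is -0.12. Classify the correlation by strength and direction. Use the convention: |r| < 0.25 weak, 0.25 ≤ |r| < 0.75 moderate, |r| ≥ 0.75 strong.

weak negative

r = -0.12 < 0 so the relationship is negative.
|r| = 0.12, which falls in the weak range.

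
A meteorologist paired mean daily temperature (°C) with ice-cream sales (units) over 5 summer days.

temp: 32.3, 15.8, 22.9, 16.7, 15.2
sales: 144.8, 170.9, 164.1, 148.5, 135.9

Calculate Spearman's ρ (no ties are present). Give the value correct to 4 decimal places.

0.1000

Rank temp: 5, 2, 4, 3, 1
Rank sales: 2, 5, 4, 3, 1
d = rank(temp) − rank(sales): 3, -3, 0, 0, 0; Σd² = 18
ρ = 1 − 6Σd² / [n(n²−1)] = 1 − 6×18 / (5×24) = 1 − 108/120 ≈ 0.1000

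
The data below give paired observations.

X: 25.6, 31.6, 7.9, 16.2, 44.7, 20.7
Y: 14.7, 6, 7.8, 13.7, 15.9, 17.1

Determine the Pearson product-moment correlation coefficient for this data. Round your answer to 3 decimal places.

n = 6, ΣX = 146.7, ΣY = 75.2, ΣX² = 4405.35, ΣY² = 1045.84, ΣXY = 1914.18
nΣXY − ΣXΣY = 11485.08 − 11031.84 = 453.24
nΣX² − (ΣX)² = 26432.1 − 21520.89 = 4911.21; nΣY² − (ΣY)² = 6275.04 − 5655.04 = 620
r = 453.24 / √(4911.21 × 620) = 453.24 / 1744.9786 ≈ 0.260

0.260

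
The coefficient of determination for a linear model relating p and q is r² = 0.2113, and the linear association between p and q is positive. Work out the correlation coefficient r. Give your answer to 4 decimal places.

0.4597

|r| = √0.2113 = 0.4597
The association is positive, so r = 0.4597.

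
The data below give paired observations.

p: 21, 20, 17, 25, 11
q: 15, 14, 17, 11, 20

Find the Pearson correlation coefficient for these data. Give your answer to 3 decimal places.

-0.978

n = 5, Σp = 94, Σq = 77, Σp² = 1876, Σq² = 1231, Σpq = 1379
nΣpq − ΣpΣq = 6895 − 7238 = -343
nΣp² − (Σp)² = 9380 − 8836 = 544; nΣq² − (Σq)² = 6155 − 5929 = 226
r = -343 / √(544 × 226) = -343 / 350.6337 ≈ -0.978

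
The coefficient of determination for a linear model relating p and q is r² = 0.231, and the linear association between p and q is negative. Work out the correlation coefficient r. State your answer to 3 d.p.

|r| = √0.231 = 0.481
The association is negative, so r = −0.481.

-0.481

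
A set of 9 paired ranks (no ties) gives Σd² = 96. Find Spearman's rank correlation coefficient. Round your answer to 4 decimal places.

0.2000

ρ = 1 − 6Σd² / [n(n²−1)] = 1 − 6×96 / (9×80)
  = 1 − 576/720 = 1 − 0.80000 ≈ 0.2000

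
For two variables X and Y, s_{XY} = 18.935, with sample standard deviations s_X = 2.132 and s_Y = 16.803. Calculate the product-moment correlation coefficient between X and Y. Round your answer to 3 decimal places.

r = Cov(X,Y) / (s_X · s_Y) = 18.935 / (2.132 × 16.803)
  = 18.935 / 35.8240 ≈ 0.529

0.529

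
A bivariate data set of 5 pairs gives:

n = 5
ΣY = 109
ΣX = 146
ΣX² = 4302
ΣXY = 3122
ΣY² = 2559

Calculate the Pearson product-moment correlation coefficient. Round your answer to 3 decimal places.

-0.722

r = (nΣXY − ΣXΣY) / √[(nΣX² − (ΣX)²)(nΣY² − (ΣY)²)]
Numerator: 5×3122 − 146×109 = -304
Denominator: √[(21510 − 21316)(12795 − 11881)] = √[194 × 914] = 421.0891
r = -304 / 421.0891 ≈ -0.722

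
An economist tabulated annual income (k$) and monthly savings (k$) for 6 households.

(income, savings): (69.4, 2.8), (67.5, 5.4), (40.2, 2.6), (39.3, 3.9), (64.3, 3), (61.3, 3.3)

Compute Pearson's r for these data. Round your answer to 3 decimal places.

0.209

n = 6, Σx = 342, Σy = 21, Σx² = 20425.32, Σy² = 78.86, Σxy = 1211.8
nΣxy − ΣxΣy = 7270.8 − 7182 = 88.8
nΣx² − (Σx)² = 122551.92 − 116964 = 5587.92; nΣy² − (Σy)² = 473.16 − 441 = 32.16
r = 88.8 / √(5587.92 × 32.16) = 88.8 / 423.9192 ≈ 0.209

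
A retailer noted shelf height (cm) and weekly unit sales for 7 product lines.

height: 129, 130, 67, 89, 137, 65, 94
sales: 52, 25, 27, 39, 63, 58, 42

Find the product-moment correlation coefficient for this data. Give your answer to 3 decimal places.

n = 7, Σx = 711, Σy = 306, Σx² = 77781, Σy² = 14676, Σxy = 31587
nΣxy − ΣxΣy = 221109 − 217566 = 3543
nΣx² − (Σx)² = 544467 − 505521 = 38946; nΣy² − (Σy)² = 102732 − 93636 = 9096
r = 3543 / √(38946 × 9096) = 3543 / 18821.6050 ≈ 0.188

0.188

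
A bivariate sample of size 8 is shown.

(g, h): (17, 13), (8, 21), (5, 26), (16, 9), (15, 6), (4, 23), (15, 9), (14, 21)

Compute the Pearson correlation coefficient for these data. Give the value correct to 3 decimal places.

-0.825

n = 8, Σg = 94, Σh = 128, Σg² = 1296, Σh² = 2454, Σgh = 1274
nΣgh − ΣgΣh = 10192 − 12032 = -1840
nΣg² − (Σg)² = 10368 − 8836 = 1532; nΣh² − (Σh)² = 19632 − 16384 = 3248
r = -1840 / √(1532 × 3248) = -1840 / 2230.6806 ≈ -0.825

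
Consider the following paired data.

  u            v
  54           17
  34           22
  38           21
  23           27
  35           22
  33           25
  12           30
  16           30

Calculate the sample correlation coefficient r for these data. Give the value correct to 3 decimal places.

-0.979

n = 8, Σu = 245, Σv = 194, Σu² = 8759, Σv² = 4852, Σuv = 5520
nΣuv − ΣuΣv = 44160 − 47530 = -3370
nΣu² − (Σu)² = 70072 − 60025 = 10047; nΣv² − (Σv)² = 38816 − 37636 = 1180
r = -3370 / √(10047 × 1180) = -3370 / 3443.1759 ≈ -0.979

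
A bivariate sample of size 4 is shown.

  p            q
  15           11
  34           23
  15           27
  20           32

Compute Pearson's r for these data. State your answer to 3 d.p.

0.162

n = 4, Σp = 84, Σq = 93, Σp² = 2006, Σq² = 2403, Σpq = 1992
nΣpq − ΣpΣq = 7968 − 7812 = 156
nΣp² − (Σp)² = 8024 − 7056 = 968; nΣq² − (Σq)² = 9612 − 8649 = 963
r = 156 / √(968 × 963) = 156 / 965.4968 ≈ 0.162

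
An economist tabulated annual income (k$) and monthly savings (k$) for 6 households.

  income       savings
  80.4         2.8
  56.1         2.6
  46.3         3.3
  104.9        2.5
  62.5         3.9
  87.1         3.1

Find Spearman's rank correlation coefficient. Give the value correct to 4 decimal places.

-0.4857

Rank income: 4, 2, 1, 6, 3, 5
Rank savings: 3, 2, 5, 1, 6, 4
d = rank(income) − rank(savings): 1, 0, -4, 5, -3, 1; Σd² = 52
ρ = 1 − 6Σd² / [n(n²−1)] = 1 − 6×52 / (6×35) = 1 − 312/210 ≈ -0.4857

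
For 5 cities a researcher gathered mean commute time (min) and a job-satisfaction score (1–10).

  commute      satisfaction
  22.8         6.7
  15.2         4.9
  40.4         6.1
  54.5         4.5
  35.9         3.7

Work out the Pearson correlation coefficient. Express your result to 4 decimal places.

n = 5, Σx = 168.8, Σy = 25.9, Σx² = 6642.1, Σy² = 140.05, Σxy = 851.76
nΣxy − ΣxΣy = 4258.8 − 4371.92 = -113.12
nΣx² − (Σx)² = 33210.5 − 28493.44 = 4717.06; nΣy² − (Σy)² = 700.25 − 670.81 = 29.44
r = -113.12 / √(4717.06 × 29.44) = -113.12 / 372.6530 ≈ -0.3036

-0.3036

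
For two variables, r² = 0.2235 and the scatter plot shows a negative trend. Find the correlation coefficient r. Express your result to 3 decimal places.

|r| = √0.2235 = 0.473
The association is negative, so r = −0.473.

-0.473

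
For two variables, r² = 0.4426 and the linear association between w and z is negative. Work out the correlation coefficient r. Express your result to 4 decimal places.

|r| = √0.4426 = 0.6653
The association is negative, so r = −0.6653.

-0.6653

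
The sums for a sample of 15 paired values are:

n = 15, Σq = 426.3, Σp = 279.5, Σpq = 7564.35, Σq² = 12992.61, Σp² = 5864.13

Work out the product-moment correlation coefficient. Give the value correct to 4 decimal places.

r = (nΣpq − ΣpΣq) / √[(nΣp² − (Σp)²)(nΣq² − (Σq)²)]
Numerator: 15×7564.35 − 279.5×426.3 = -5685.6
Denominator: √[(87961.95 − 78120.25)(194889.15 − 181731.69)] = √[9841.7 × 13157.46] = 11379.4452
r = -5685.6 / 11379.4452 ≈ -0.4996

-0.4996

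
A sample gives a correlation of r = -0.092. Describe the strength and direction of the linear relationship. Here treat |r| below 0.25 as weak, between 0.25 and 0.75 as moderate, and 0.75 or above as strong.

weak negative

r = -0.092 < 0 so the relationship is negative.
|r| = 0.092, which falls in the weak range.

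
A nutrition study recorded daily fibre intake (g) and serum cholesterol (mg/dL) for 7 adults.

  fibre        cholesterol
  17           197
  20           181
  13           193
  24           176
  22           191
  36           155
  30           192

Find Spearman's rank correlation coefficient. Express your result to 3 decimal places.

-0.714

Rank fibre: 2, 3, 1, 5, 4, 7, 6
Rank cholesterol: 7, 3, 6, 2, 4, 1, 5
d = rank(fibre) − rank(cholesterol): -5, 0, -5, 3, 0, 6, 1; Σd² = 96
ρ = 1 − 6Σd² / [n(n²−1)] = 1 − 6×96 / (7×48) = 1 − 576/336 ≈ -0.714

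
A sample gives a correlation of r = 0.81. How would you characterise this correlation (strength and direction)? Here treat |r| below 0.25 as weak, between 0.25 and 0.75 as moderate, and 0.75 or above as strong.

r = 0.81 > 0 so the relationship is positive.
|r| = 0.81, which falls in the strong range.

strong positive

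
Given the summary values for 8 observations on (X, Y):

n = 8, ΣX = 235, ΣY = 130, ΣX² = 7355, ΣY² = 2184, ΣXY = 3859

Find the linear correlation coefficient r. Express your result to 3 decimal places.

r = (nΣXY − ΣXΣY) / √[(nΣX² − (ΣX)²)(nΣY² − (ΣY)²)]
Numerator: 8×3859 − 235×130 = 322
Denominator: √[(58840 − 55225)(17472 − 16900)] = √[3615 × 572] = 1437.9777
r = 322 / 1437.9777 ≈ 0.224

0.224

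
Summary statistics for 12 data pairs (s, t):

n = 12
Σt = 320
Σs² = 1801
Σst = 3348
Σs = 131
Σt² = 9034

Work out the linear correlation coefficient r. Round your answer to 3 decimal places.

-0.337

r = (nΣst − ΣsΣt) / √[(nΣs² − (Σs)²)(nΣt² − (Σt)²)]
Numerator: 12×3348 − 131×320 = -1744
Denominator: √[(21612 − 17161)(108408 − 102400)] = √[4451 × 6008] = 5171.2289
r = -1744 / 5171.2289 ≈ -0.337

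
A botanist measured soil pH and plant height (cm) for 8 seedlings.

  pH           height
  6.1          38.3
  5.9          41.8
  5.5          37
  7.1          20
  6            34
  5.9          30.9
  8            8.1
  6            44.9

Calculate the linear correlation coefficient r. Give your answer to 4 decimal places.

-0.9032

n = 8, Σx = 50.5, Σy = 255, Σx² = 323.49, Σy² = 9175.56, Σxy = 1546.26
nΣxy − ΣxΣy = 12370.08 − 12877.5 = -507.42
nΣx² − (Σx)² = 2587.92 − 2550.25 = 37.67; nΣy² − (Σy)² = 73404.48 − 65025 = 8379.48
r = -507.42 / √(37.67 × 8379.48) = -507.42 / 561.8318 ≈ -0.9032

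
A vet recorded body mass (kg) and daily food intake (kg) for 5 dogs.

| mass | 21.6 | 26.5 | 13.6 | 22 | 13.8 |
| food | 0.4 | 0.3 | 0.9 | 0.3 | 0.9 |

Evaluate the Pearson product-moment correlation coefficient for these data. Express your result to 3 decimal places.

n = 5, Σx = 97.5, Σy = 2.8, Σx² = 2028.21, Σy² = 1.96, Σxy = 47.85
nΣxy − ΣxΣy = 239.25 − 273 = -33.75
nΣx² − (Σx)² = 10141.05 − 9506.25 = 634.8; nΣy² − (Σy)² = 9.8 − 7.84 = 1.96
r = -33.75 / √(634.8 × 1.96) = -33.75 / 35.2733 ≈ -0.957

-0.957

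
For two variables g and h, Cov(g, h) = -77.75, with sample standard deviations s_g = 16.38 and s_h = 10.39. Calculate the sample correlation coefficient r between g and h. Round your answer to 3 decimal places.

r = Cov(g,h) / (s_g · s_h) = -77.75 / (16.38 × 10.39)
  = -77.75 / 170.1882 ≈ -0.457

-0.457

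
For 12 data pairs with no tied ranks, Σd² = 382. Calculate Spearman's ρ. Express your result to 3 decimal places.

ρ = 1 − 6Σd² / [n(n²−1)] = 1 − 6×382 / (12×143)
  = 1 − 2292/1716 = 1 − 1.3357 ≈ -0.336

-0.336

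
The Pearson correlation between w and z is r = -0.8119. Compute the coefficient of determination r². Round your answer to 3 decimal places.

0.659

r² = (-0.8119)² = 0.659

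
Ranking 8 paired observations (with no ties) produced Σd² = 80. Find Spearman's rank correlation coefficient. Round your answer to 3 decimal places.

0.048

ρ = 1 − 6Σd² / [n(n²−1)] = 1 − 6×80 / (8×63)
  = 1 − 480/504 = 1 − 0.9524 ≈ 0.048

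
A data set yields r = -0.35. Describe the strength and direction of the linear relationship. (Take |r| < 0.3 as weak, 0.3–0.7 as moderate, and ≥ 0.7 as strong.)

moderate negative

r = -0.35 < 0 so the relationship is negative.
|r| = 0.35, which falls in the moderate range.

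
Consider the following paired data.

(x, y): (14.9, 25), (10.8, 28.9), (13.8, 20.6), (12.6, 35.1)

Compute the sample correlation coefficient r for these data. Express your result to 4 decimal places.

n = 4, Σx = 52.1, Σy = 109.6, Σx² = 687.85, Σy² = 3116.58, Σxy = 1411.16
nΣxy − ΣxΣy = 5644.64 − 5710.16 = -65.52
nΣx² − (Σx)² = 2751.4 − 2714.41 = 36.99; nΣy² − (Σy)² = 12466.32 − 12012.16 = 454.16
r = -65.52 / √(36.99 × 454.16) = -65.52 / 129.6124 ≈ -0.5055

-0.5055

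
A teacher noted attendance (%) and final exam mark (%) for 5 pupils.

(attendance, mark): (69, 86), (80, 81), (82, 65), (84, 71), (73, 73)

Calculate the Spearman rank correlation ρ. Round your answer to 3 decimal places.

-0.800

Rank attendance: 1, 3, 4, 5, 2
Rank mark: 5, 4, 1, 2, 3
d = rank(attendance) − rank(mark): -4, -1, 3, 3, -1; Σd² = 36
ρ = 1 − 6Σd² / [n(n²−1)] = 1 − 6×36 / (5×24) = 1 − 216/120 ≈ -0.800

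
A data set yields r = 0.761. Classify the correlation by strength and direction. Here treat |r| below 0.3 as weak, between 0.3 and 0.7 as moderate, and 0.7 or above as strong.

strong positive

r = 0.761 > 0 so the relationship is positive.
|r| = 0.761, which falls in the strong range.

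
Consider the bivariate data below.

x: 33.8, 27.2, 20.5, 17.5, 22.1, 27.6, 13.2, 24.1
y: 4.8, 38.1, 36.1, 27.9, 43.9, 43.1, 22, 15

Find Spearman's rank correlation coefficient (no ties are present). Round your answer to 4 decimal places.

-0.0238

Rank x: 8, 6, 3, 2, 4, 7, 1, 5
Rank y: 1, 6, 5, 4, 8, 7, 3, 2
d = rank(x) − rank(y): 7, 0, -2, -2, -4, 0, -2, 3; Σd² = 86
ρ = 1 − 6Σd² / [n(n²−1)] = 1 − 6×86 / (8×63) = 1 − 516/504 ≈ -0.0238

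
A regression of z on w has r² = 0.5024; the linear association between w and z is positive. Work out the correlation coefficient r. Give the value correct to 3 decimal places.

0.709

|r| = √0.5024 = 0.709
The association is positive, so r = 0.709.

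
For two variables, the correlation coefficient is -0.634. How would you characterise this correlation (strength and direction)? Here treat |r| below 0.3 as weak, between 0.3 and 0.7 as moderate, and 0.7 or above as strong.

moderate negative

r = -0.634 < 0 so the relationship is negative.
|r| = 0.634, which falls in the moderate range.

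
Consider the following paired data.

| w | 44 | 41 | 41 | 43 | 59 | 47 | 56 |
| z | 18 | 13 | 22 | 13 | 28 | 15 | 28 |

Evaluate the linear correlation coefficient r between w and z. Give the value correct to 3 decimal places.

n = 7, Σw = 331, Σz = 137, Σw² = 15973, Σz² = 2939, Σwz = 6711
nΣwz − ΣwΣz = 46977 − 45347 = 1630
nΣw² − (Σw)² = 111811 − 109561 = 2250; nΣz² − (Σz)² = 20573 − 18769 = 1804
r = 1630 / √(2250 × 1804) = 1630 / 2014.6960 ≈ 0.809

0.809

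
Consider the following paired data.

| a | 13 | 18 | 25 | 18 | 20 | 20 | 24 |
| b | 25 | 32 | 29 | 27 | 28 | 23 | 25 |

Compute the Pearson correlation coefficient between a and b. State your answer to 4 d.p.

0.0827

n = 7, Σa = 138, Σb = 189, Σa² = 2818, Σb² = 5157, Σab = 3732
nΣab − ΣaΣb = 26124 − 26082 = 42
nΣa² − (Σa)² = 19726 − 19044 = 682; nΣb² − (Σb)² = 36099 − 35721 = 378
r = 42 / √(682 × 378) = 42 / 507.7362 ≈ 0.0827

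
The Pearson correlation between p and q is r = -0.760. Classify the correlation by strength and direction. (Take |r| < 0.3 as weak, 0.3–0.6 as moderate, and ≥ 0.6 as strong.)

strong negative

r = -0.760 < 0 so the relationship is negative.
|r| = 0.760, which falls in the strong range.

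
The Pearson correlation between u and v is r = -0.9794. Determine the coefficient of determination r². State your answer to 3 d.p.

0.959

r² = (-0.9794)² = 0.959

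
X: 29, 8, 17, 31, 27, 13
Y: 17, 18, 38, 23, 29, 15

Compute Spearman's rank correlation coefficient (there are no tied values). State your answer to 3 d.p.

0.200

Rank X: 5, 1, 3, 6, 4, 2
Rank Y: 2, 3, 6, 4, 5, 1
d = rank(X) − rank(Y): 3, -2, -3, 2, -1, 1; Σd² = 28
ρ = 1 − 6Σd² / [n(n²−1)] = 1 − 6×28 / (6×35) = 1 − 168/210 ≈ 0.200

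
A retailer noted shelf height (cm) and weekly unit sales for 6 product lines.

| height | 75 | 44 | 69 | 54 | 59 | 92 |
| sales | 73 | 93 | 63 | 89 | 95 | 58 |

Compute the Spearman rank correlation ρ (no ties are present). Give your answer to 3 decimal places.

Rank height: 5, 1, 4, 2, 3, 6
Rank sales: 3, 5, 2, 4, 6, 1
d = rank(height) − rank(sales): 2, -4, 2, -2, -3, 5; Σd² = 62
ρ = 1 − 6Σd² / [n(n²−1)] = 1 − 6×62 / (6×35) = 1 − 372/210 ≈ -0.771

-0.771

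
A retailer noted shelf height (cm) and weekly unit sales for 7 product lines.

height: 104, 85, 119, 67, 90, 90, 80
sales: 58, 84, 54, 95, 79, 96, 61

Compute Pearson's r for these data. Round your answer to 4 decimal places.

n = 7, Σx = 635, Σy = 527, Σx² = 59291, Σy² = 41539, Σxy = 46593
nΣxy − ΣxΣy = 326151 − 334645 = -8494
nΣx² − (Σx)² = 415037 − 403225 = 11812; nΣy² − (Σy)² = 290773 − 277729 = 13044
r = -8494 / √(11812 × 13044) = -8494 / 12412.7244 ≈ -0.6843

-0.6843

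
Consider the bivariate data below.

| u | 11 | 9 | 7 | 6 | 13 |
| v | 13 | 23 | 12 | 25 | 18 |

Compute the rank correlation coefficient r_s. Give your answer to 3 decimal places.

Rank u: 4, 3, 2, 1, 5
Rank v: 2, 4, 1, 5, 3
d = rank(u) − rank(v): 2, -1, 1, -4, 2; Σd² = 26
ρ = 1 − 6Σd² / [n(n²−1)] = 1 − 6×26 / (5×24) = 1 − 156/120 ≈ -0.300

-0.300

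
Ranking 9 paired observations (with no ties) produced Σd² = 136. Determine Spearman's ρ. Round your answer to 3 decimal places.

ρ = 1 − 6Σd² / [n(n²−1)] = 1 − 6×136 / (9×80)
  = 1 − 816/720 = 1 − 1.1333 ≈ -0.133

-0.133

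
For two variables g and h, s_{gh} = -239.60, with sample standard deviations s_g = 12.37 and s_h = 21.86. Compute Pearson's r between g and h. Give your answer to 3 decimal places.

-0.886

r = Cov(g,h) / (s_g · s_h) = -239.60 / (12.37 × 21.86)
  = -239.60 / 270.4082 ≈ -0.886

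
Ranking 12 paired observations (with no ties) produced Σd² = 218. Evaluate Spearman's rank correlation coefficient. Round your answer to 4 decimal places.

ρ = 1 − 6Σd² / [n(n²−1)] = 1 − 6×218 / (12×143)
  = 1 − 1308/1716 = 1 − 0.76224 ≈ 0.2378

0.2378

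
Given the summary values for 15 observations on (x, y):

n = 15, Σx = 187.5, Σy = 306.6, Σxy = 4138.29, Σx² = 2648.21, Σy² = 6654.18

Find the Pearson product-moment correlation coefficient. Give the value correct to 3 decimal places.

0.891

r = (nΣxy − ΣxΣy) / √[(nΣx² − (Σx)²)(nΣy² − (Σy)²)]
Numerator: 15×4138.29 − 187.5×306.6 = 4586.85
Denominator: √[(39723.15 − 35156.25)(99812.7 − 94003.56)] = √[4566.9 × 5809.14] = 5150.7049
r = 4586.85 / 5150.7049 ≈ 0.891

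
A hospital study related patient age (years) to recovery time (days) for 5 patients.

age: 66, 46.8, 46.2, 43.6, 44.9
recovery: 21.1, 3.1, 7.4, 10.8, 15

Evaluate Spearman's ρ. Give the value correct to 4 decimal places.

0.1000

Rank age: 5, 4, 3, 1, 2
Rank recovery: 5, 1, 2, 3, 4
d = rank(age) − rank(recovery): 0, 3, 1, -2, -2; Σd² = 18
ρ = 1 − 6Σd² / [n(n²−1)] = 1 − 6×18 / (5×24) = 1 − 108/120 ≈ 0.1000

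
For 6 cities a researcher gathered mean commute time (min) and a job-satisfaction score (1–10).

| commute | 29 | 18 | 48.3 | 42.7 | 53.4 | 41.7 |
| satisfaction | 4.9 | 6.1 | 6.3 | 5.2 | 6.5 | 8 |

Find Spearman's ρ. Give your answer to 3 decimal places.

0.429

Rank commute: 2, 1, 5, 4, 6, 3
Rank satisfaction: 1, 3, 4, 2, 5, 6
d = rank(commute) − rank(satisfaction): 1, -2, 1, 2, 1, -3; Σd² = 20
ρ = 1 − 6Σd² / [n(n²−1)] = 1 − 6×20 / (6×35) = 1 − 120/210 ≈ 0.429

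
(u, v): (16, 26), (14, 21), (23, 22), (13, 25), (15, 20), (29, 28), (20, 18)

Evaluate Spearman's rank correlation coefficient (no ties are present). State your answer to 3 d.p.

Rank u: 4, 2, 6, 1, 3, 7, 5
Rank v: 6, 3, 4, 5, 2, 7, 1
d = rank(u) − rank(v): -2, -1, 2, -4, 1, 0, 4; Σd² = 42
ρ = 1 − 6Σd² / [n(n²−1)] = 1 − 6×42 / (7×48) = 1 − 252/336 ≈ 0.250

0.250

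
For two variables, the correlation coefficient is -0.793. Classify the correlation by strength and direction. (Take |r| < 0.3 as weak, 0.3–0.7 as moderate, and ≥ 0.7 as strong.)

strong negative

r = -0.793 < 0 so the relationship is negative.
|r| = 0.793, which falls in the strong range.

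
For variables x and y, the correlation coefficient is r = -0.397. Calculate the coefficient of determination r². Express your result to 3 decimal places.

r² = (-0.397)² = 0.158

0.158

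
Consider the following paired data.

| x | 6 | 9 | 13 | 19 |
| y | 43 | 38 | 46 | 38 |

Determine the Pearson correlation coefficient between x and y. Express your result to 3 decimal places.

n = 4, Σx = 47, Σy = 165, Σx² = 647, Σy² = 6853, Σxy = 1920
nΣxy − ΣxΣy = 7680 − 7755 = -75
nΣx² − (Σx)² = 2588 − 2209 = 379; nΣy² − (Σy)² = 27412 − 27225 = 187
r = -75 / √(379 × 187) = -75 / 266.2198 ≈ -0.282

-0.282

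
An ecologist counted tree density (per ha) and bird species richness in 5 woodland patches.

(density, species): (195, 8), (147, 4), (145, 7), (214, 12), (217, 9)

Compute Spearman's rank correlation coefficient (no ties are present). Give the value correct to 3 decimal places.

Rank density: 3, 2, 1, 4, 5
Rank species: 3, 1, 2, 5, 4
d = rank(density) − rank(species): 0, 1, -1, -1, 1; Σd² = 4
ρ = 1 − 6Σd² / [n(n²−1)] = 1 − 6×4 / (5×24) = 1 − 24/120 ≈ 0.800

0.800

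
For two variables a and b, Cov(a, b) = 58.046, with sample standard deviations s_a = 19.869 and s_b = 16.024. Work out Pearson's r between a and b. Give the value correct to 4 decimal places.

0.1823

r = Cov(a,b) / (s_a · s_b) = 58.046 / (19.869 × 16.024)
  = 58.046 / 318.3809 ≈ 0.1823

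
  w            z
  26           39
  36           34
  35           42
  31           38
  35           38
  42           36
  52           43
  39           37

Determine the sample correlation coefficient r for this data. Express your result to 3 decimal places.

n = 8, Σw = 296, Σz = 307, Σw² = 11372, Σz² = 11843, Σwz = 11407
nΣwz − ΣwΣz = 91256 − 90872 = 384
nΣw² − (Σw)² = 90976 − 87616 = 3360; nΣz² − (Σz)² = 94744 − 94249 = 495
r = 384 / √(3360 × 495) = 384 / 1289.6511 ≈ 0.298

0.298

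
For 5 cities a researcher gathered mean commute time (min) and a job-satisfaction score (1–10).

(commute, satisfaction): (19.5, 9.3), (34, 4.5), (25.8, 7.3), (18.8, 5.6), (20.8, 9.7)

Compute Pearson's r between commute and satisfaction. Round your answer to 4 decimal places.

-0.6253

n = 5, Σx = 118.9, Σy = 36.4, Σx² = 2987.97, Σy² = 285.48, Σxy = 829.73
nΣxy − ΣxΣy = 4148.65 − 4327.96 = -179.31
nΣx² − (Σx)² = 14939.85 − 14137.21 = 802.64; nΣy² − (Σy)² = 1427.4 − 1324.96 = 102.44
r = -179.31 / √(802.64 × 102.44) = -179.31 / 286.7446 ≈ -0.6253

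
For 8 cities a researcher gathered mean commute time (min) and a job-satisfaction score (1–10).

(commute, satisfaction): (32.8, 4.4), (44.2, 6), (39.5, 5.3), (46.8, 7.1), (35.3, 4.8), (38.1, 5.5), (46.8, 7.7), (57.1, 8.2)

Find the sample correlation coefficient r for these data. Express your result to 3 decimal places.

n = 8, Σx = 340.6, Σy = 49, Σx² = 14928.32, Σy² = 313.68, Σxy = 2158.72
nΣxy − ΣxΣy = 17269.76 − 16689.4 = 580.36
nΣx² − (Σx)² = 119426.56 − 116008.36 = 3418.2; nΣy² − (Σy)² = 2509.44 − 2401 = 108.44
r = 580.36 / √(3418.2 × 108.44) = 580.36 / 608.8264 ≈ 0.953

0.953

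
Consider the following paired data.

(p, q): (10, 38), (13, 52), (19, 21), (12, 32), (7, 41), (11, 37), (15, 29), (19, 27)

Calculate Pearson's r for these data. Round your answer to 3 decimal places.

n = 8, Σp = 106, Σq = 277, Σp² = 1530, Σq² = 10233, Σpq = 3481
nΣpq − ΣpΣq = 27848 − 29362 = -1514
nΣp² − (Σp)² = 12240 − 11236 = 1004; nΣq² − (Σq)² = 81864 − 76729 = 5135
r = -1514 / √(1004 × 5135) = -1514 / 2270.5814 ≈ -0.667

-0.667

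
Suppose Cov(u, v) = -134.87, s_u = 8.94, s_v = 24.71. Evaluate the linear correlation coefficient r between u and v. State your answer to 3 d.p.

-0.611

r = Cov(u,v) / (s_u · s_v) = -134.87 / (8.94 × 24.71)
  = -134.87 / 220.9074 ≈ -0.611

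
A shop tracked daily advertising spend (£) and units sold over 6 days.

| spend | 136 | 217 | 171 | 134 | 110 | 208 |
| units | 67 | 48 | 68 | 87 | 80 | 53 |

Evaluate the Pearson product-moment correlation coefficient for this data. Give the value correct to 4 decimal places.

n = 6, Σx = 976, Σy = 403, Σx² = 168146, Σy² = 28195, Σxy = 62638
nΣxy − ΣxΣy = 375828 − 393328 = -17500
nΣx² − (Σx)² = 1008876 − 952576 = 56300; nΣy² − (Σy)² = 169170 − 162409 = 6761
r = -17500 / √(56300 × 6761) = -17500 / 19510.1076 ≈ -0.8970

-0.8970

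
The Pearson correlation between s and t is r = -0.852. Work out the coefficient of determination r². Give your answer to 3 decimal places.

r² = (-0.852)² = 0.726

0.726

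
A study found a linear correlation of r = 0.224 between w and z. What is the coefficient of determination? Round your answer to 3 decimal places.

r² = (0.224)² = 0.050

0.050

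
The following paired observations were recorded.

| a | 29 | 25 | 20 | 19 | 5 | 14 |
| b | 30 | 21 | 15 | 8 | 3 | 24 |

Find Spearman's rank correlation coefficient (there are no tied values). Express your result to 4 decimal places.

Rank a: 6, 5, 4, 3, 1, 2
Rank b: 6, 4, 3, 2, 1, 5
d = rank(a) − rank(b): 0, 1, 1, 1, 0, -3; Σd² = 12
ρ = 1 − 6Σd² / [n(n²−1)] = 1 − 6×12 / (6×35) = 1 − 72/210 ≈ 0.6571

0.6571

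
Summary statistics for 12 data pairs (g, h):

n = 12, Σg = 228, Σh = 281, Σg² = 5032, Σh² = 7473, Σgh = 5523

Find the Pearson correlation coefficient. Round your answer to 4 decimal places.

r = (nΣgh − ΣgΣh) / √[(nΣg² − (Σg)²)(nΣh² − (Σh)²)]
Numerator: 12×5523 − 228×281 = 2208
Denominator: √[(60384 − 51984)(89676 − 78961)] = √[8400 × 10715] = 9487.1492
r = 2208 / 9487.1492 ≈ 0.2327

0.2327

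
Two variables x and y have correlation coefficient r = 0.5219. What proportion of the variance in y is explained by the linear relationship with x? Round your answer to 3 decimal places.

0.272

r² = (0.5219)² = 0.272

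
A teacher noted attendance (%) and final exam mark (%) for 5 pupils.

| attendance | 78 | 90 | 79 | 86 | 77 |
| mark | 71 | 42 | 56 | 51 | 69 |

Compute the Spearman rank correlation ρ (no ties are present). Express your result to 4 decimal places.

-0.9000

Rank attendance: 2, 5, 3, 4, 1
Rank mark: 5, 1, 3, 2, 4
d = rank(attendance) − rank(mark): -3, 4, 0, 2, -3; Σd² = 38
ρ = 1 − 6Σd² / [n(n²−1)] = 1 − 6×38 / (5×24) = 1 − 228/120 ≈ -0.9000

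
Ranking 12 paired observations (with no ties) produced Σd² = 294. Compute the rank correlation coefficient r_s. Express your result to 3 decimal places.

ρ = 1 − 6Σd² / [n(n²−1)] = 1 − 6×294 / (12×143)
  = 1 − 1764/1716 = 1 − 1.0280 ≈ -0.028

-0.028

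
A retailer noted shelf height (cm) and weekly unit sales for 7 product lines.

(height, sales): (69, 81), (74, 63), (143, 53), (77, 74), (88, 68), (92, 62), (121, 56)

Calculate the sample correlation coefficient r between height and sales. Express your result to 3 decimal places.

n = 7, Σx = 664, Σy = 457, Σx² = 67464, Σy² = 30419, Σxy = 41992
nΣxy − ΣxΣy = 293944 − 303448 = -9504
nΣx² − (Σx)² = 472248 − 440896 = 31352; nΣy² − (Σy)² = 212933 − 208849 = 4084
r = -9504 / √(31352 × 4084) = -9504 / 11315.5454 ≈ -0.840

-0.840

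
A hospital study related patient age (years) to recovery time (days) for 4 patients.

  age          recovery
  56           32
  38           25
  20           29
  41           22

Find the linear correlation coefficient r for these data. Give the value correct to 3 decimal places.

n = 4, Σx = 155, Σy = 108, Σx² = 6661, Σy² = 2974, Σxy = 4224
nΣxy − ΣxΣy = 16896 − 16740 = 156
nΣx² − (Σx)² = 26644 − 24025 = 2619; nΣy² − (Σy)² = 11896 − 11664 = 232
r = 156 / √(2619 × 232) = 156 / 779.4921 ≈ 0.200

0.200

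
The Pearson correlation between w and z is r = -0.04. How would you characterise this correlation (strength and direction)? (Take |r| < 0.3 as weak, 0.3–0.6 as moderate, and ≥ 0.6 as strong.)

r = -0.04 < 0 so the relationship is negative.
|r| = 0.04, which falls in the weak range.

weak negative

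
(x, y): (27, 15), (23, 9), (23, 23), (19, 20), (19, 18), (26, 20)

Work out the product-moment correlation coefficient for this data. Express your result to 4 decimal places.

-0.1745

n = 6, Σx = 137, Σy = 105, Σx² = 3185, Σy² = 1959, Σxy = 2383
nΣxy − ΣxΣy = 14298 − 14385 = -87
nΣx² − (Σx)² = 19110 − 18769 = 341; nΣy² − (Σy)² = 11754 − 11025 = 729
r = -87 / √(341 × 729) = -87 / 498.5870 ≈ -0.1745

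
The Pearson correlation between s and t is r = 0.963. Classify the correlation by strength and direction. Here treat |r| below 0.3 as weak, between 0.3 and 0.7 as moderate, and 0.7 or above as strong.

strong positive

r = 0.963 > 0 so the relationship is positive.
|r| = 0.963, which falls in the strong range.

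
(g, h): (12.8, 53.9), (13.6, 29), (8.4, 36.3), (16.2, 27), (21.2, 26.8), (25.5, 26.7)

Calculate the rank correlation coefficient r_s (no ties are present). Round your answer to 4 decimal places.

Rank g: 2, 3, 1, 4, 5, 6
Rank h: 6, 4, 5, 3, 2, 1
d = rank(g) − rank(h): -4, -1, -4, 1, 3, 5; Σd² = 68
ρ = 1 − 6Σd² / [n(n²−1)] = 1 − 6×68 / (6×35) = 1 − 408/210 ≈ -0.9429

-0.9429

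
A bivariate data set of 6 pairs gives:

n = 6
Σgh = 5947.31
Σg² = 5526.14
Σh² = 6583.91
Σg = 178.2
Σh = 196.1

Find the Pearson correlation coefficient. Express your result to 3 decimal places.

r = (nΣgh − ΣgΣh) / √[(nΣg² − (Σg)²)(nΣh² − (Σh)²)]
Numerator: 6×5947.31 − 178.2×196.1 = 738.84
Denominator: √[(33156.84 − 31755.24)(39503.46 − 38455.21)] = √[1401.6 × 1048.25] = 1212.1168
r = 738.84 / 1212.1168 ≈ 0.610

0.610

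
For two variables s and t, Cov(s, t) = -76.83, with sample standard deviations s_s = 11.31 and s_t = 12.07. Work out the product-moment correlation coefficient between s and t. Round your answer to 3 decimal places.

-0.563

r = Cov(s,t) / (s_s · s_t) = -76.83 / (11.31 × 12.07)
  = -76.83 / 136.5117 ≈ -0.563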